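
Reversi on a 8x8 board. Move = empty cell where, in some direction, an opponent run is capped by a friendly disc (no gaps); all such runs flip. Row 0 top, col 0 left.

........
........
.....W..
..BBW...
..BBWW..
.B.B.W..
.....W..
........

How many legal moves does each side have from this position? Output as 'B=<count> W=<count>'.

Answer: B=4 W=5

Derivation:
-- B to move --
(1,4): no bracket -> illegal
(1,5): no bracket -> illegal
(1,6): flips 2 -> legal
(2,3): no bracket -> illegal
(2,4): no bracket -> illegal
(2,6): no bracket -> illegal
(3,5): flips 2 -> legal
(3,6): no bracket -> illegal
(4,6): flips 2 -> legal
(5,4): no bracket -> illegal
(5,6): no bracket -> illegal
(6,4): no bracket -> illegal
(6,6): flips 2 -> legal
(7,4): no bracket -> illegal
(7,5): no bracket -> illegal
(7,6): no bracket -> illegal
B mobility = 4
-- W to move --
(2,1): no bracket -> illegal
(2,2): flips 1 -> legal
(2,3): no bracket -> illegal
(2,4): no bracket -> illegal
(3,1): flips 2 -> legal
(4,0): no bracket -> illegal
(4,1): flips 2 -> legal
(5,0): no bracket -> illegal
(5,2): flips 1 -> legal
(5,4): no bracket -> illegal
(6,0): no bracket -> illegal
(6,1): no bracket -> illegal
(6,2): flips 1 -> legal
(6,3): no bracket -> illegal
(6,4): no bracket -> illegal
W mobility = 5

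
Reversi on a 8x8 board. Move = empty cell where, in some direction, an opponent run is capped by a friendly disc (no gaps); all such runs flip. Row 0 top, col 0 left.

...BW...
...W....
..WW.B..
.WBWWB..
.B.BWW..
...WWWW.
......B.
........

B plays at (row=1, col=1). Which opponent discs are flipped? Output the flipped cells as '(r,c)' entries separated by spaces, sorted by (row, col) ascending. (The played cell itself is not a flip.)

Dir NW: first cell '.' (not opp) -> no flip
Dir N: first cell '.' (not opp) -> no flip
Dir NE: first cell '.' (not opp) -> no flip
Dir W: first cell '.' (not opp) -> no flip
Dir E: first cell '.' (not opp) -> no flip
Dir SW: first cell '.' (not opp) -> no flip
Dir S: first cell '.' (not opp) -> no flip
Dir SE: opp run (2,2) (3,3) (4,4) (5,5) capped by B -> flip

Answer: (2,2) (3,3) (4,4) (5,5)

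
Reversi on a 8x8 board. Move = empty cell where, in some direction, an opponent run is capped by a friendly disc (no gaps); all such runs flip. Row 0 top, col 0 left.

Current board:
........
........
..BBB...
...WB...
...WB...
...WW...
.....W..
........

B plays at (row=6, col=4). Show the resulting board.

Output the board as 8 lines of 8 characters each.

Answer: ........
........
..BBB...
...WB...
...WB...
...WB...
....BW..
........

Derivation:
Place B at (6,4); scan 8 dirs for brackets.
Dir NW: opp run (5,3), next='.' -> no flip
Dir N: opp run (5,4) capped by B -> flip
Dir NE: first cell '.' (not opp) -> no flip
Dir W: first cell '.' (not opp) -> no flip
Dir E: opp run (6,5), next='.' -> no flip
Dir SW: first cell '.' (not opp) -> no flip
Dir S: first cell '.' (not opp) -> no flip
Dir SE: first cell '.' (not opp) -> no flip
All flips: (5,4)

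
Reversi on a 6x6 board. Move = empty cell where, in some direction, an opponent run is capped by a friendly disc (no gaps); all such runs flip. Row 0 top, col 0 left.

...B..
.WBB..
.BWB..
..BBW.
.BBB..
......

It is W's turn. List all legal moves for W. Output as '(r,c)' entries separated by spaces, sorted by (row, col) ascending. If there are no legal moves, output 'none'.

(0,1): flips 2 -> legal
(0,2): flips 1 -> legal
(0,4): flips 1 -> legal
(1,0): no bracket -> illegal
(1,4): flips 2 -> legal
(2,0): flips 1 -> legal
(2,4): flips 1 -> legal
(3,0): no bracket -> illegal
(3,1): flips 3 -> legal
(4,0): no bracket -> illegal
(4,4): flips 1 -> legal
(5,0): no bracket -> illegal
(5,1): no bracket -> illegal
(5,2): flips 3 -> legal
(5,3): no bracket -> illegal
(5,4): no bracket -> illegal

Answer: (0,1) (0,2) (0,4) (1,4) (2,0) (2,4) (3,1) (4,4) (5,2)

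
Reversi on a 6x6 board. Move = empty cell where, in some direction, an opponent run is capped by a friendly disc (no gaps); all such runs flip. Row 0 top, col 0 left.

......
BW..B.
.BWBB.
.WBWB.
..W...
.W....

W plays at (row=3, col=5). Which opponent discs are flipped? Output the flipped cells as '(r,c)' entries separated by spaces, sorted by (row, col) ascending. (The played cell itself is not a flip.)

Dir NW: opp run (2,4), next='.' -> no flip
Dir N: first cell '.' (not opp) -> no flip
Dir NE: edge -> no flip
Dir W: opp run (3,4) capped by W -> flip
Dir E: edge -> no flip
Dir SW: first cell '.' (not opp) -> no flip
Dir S: first cell '.' (not opp) -> no flip
Dir SE: edge -> no flip

Answer: (3,4)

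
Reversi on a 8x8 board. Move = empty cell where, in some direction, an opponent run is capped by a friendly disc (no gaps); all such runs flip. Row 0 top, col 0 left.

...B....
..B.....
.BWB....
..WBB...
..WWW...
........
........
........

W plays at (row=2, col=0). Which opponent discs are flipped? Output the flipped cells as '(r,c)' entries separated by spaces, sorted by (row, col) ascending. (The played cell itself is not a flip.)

Answer: (2,1)

Derivation:
Dir NW: edge -> no flip
Dir N: first cell '.' (not opp) -> no flip
Dir NE: first cell '.' (not opp) -> no flip
Dir W: edge -> no flip
Dir E: opp run (2,1) capped by W -> flip
Dir SW: edge -> no flip
Dir S: first cell '.' (not opp) -> no flip
Dir SE: first cell '.' (not opp) -> no flip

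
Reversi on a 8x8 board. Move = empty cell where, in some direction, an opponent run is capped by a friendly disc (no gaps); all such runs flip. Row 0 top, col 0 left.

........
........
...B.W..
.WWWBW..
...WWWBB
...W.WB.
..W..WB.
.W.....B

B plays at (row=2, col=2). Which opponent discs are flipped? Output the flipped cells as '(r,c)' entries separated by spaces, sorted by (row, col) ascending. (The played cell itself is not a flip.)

Dir NW: first cell '.' (not opp) -> no flip
Dir N: first cell '.' (not opp) -> no flip
Dir NE: first cell '.' (not opp) -> no flip
Dir W: first cell '.' (not opp) -> no flip
Dir E: first cell 'B' (not opp) -> no flip
Dir SW: opp run (3,1), next='.' -> no flip
Dir S: opp run (3,2), next='.' -> no flip
Dir SE: opp run (3,3) (4,4) (5,5) capped by B -> flip

Answer: (3,3) (4,4) (5,5)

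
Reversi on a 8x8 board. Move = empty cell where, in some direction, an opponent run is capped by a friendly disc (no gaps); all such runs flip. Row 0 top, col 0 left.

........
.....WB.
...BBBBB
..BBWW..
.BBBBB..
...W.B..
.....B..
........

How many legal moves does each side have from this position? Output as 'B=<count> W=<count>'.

Answer: B=9 W=12

Derivation:
-- B to move --
(0,4): flips 1 -> legal
(0,5): flips 1 -> legal
(0,6): flips 1 -> legal
(1,4): flips 1 -> legal
(3,6): flips 2 -> legal
(4,6): flips 1 -> legal
(5,2): no bracket -> illegal
(5,4): no bracket -> illegal
(6,2): flips 1 -> legal
(6,3): flips 1 -> legal
(6,4): flips 1 -> legal
B mobility = 9
-- W to move --
(0,5): no bracket -> illegal
(0,6): no bracket -> illegal
(0,7): flips 2 -> legal
(1,2): flips 1 -> legal
(1,3): flips 4 -> legal
(1,4): flips 1 -> legal
(1,7): flips 2 -> legal
(2,1): no bracket -> illegal
(2,2): no bracket -> illegal
(3,0): no bracket -> illegal
(3,1): flips 3 -> legal
(3,6): no bracket -> illegal
(3,7): flips 1 -> legal
(4,0): no bracket -> illegal
(4,6): no bracket -> illegal
(5,0): no bracket -> illegal
(5,1): flips 3 -> legal
(5,2): flips 1 -> legal
(5,4): flips 1 -> legal
(5,6): flips 1 -> legal
(6,4): no bracket -> illegal
(6,6): no bracket -> illegal
(7,4): no bracket -> illegal
(7,5): flips 3 -> legal
(7,6): no bracket -> illegal
W mobility = 12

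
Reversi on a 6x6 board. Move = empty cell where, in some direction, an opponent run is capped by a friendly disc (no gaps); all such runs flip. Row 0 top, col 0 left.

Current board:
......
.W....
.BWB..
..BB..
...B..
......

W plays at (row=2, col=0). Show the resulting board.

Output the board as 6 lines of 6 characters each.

Place W at (2,0); scan 8 dirs for brackets.
Dir NW: edge -> no flip
Dir N: first cell '.' (not opp) -> no flip
Dir NE: first cell 'W' (not opp) -> no flip
Dir W: edge -> no flip
Dir E: opp run (2,1) capped by W -> flip
Dir SW: edge -> no flip
Dir S: first cell '.' (not opp) -> no flip
Dir SE: first cell '.' (not opp) -> no flip
All flips: (2,1)

Answer: ......
.W....
WWWB..
..BB..
...B..
......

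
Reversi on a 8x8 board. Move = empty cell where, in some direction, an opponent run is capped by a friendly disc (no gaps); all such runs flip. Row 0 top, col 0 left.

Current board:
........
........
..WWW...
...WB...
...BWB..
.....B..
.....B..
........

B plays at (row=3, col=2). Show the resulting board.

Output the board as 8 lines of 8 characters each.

Place B at (3,2); scan 8 dirs for brackets.
Dir NW: first cell '.' (not opp) -> no flip
Dir N: opp run (2,2), next='.' -> no flip
Dir NE: opp run (2,3), next='.' -> no flip
Dir W: first cell '.' (not opp) -> no flip
Dir E: opp run (3,3) capped by B -> flip
Dir SW: first cell '.' (not opp) -> no flip
Dir S: first cell '.' (not opp) -> no flip
Dir SE: first cell 'B' (not opp) -> no flip
All flips: (3,3)

Answer: ........
........
..WWW...
..BBB...
...BWB..
.....B..
.....B..
........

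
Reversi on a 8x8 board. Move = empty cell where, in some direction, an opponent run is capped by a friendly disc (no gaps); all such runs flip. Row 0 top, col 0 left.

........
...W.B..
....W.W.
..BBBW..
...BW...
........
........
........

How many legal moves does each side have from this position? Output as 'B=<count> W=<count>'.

-- B to move --
(0,2): no bracket -> illegal
(0,3): no bracket -> illegal
(0,4): no bracket -> illegal
(1,2): no bracket -> illegal
(1,4): flips 1 -> legal
(1,6): no bracket -> illegal
(1,7): no bracket -> illegal
(2,2): no bracket -> illegal
(2,3): no bracket -> illegal
(2,5): no bracket -> illegal
(2,7): no bracket -> illegal
(3,6): flips 1 -> legal
(3,7): flips 1 -> legal
(4,5): flips 1 -> legal
(4,6): no bracket -> illegal
(5,3): no bracket -> illegal
(5,4): flips 1 -> legal
(5,5): flips 1 -> legal
B mobility = 6
-- W to move --
(0,4): flips 1 -> legal
(0,5): no bracket -> illegal
(0,6): flips 1 -> legal
(1,4): no bracket -> illegal
(1,6): no bracket -> illegal
(2,1): no bracket -> illegal
(2,2): flips 1 -> legal
(2,3): no bracket -> illegal
(2,5): no bracket -> illegal
(3,1): flips 3 -> legal
(4,1): no bracket -> illegal
(4,2): flips 2 -> legal
(4,5): no bracket -> illegal
(5,2): no bracket -> illegal
(5,3): no bracket -> illegal
(5,4): no bracket -> illegal
W mobility = 5

Answer: B=6 W=5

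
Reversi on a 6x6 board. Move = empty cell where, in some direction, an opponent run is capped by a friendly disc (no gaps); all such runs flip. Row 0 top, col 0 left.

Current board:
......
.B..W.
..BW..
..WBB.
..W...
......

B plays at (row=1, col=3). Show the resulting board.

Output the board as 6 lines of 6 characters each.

Answer: ......
.B.BW.
..BB..
..WBB.
..W...
......

Derivation:
Place B at (1,3); scan 8 dirs for brackets.
Dir NW: first cell '.' (not opp) -> no flip
Dir N: first cell '.' (not opp) -> no flip
Dir NE: first cell '.' (not opp) -> no flip
Dir W: first cell '.' (not opp) -> no flip
Dir E: opp run (1,4), next='.' -> no flip
Dir SW: first cell 'B' (not opp) -> no flip
Dir S: opp run (2,3) capped by B -> flip
Dir SE: first cell '.' (not opp) -> no flip
All flips: (2,3)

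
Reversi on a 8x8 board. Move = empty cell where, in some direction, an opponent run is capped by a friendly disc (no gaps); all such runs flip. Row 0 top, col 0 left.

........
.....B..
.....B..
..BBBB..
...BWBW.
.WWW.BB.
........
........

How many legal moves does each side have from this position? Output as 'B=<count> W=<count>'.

-- B to move --
(3,6): flips 1 -> legal
(3,7): flips 1 -> legal
(4,0): no bracket -> illegal
(4,1): no bracket -> illegal
(4,2): no bracket -> illegal
(4,7): flips 1 -> legal
(5,0): no bracket -> illegal
(5,4): flips 1 -> legal
(5,7): flips 1 -> legal
(6,0): no bracket -> illegal
(6,1): flips 1 -> legal
(6,2): flips 2 -> legal
(6,3): flips 1 -> legal
(6,4): no bracket -> illegal
B mobility = 8
-- W to move --
(0,4): no bracket -> illegal
(0,5): no bracket -> illegal
(0,6): no bracket -> illegal
(1,4): no bracket -> illegal
(1,6): flips 3 -> legal
(2,1): no bracket -> illegal
(2,2): flips 1 -> legal
(2,3): flips 2 -> legal
(2,4): flips 2 -> legal
(2,6): flips 1 -> legal
(3,1): no bracket -> illegal
(3,6): no bracket -> illegal
(4,1): no bracket -> illegal
(4,2): flips 1 -> legal
(4,7): no bracket -> illegal
(5,4): no bracket -> illegal
(5,7): no bracket -> illegal
(6,4): flips 1 -> legal
(6,5): no bracket -> illegal
(6,6): flips 2 -> legal
(6,7): no bracket -> illegal
W mobility = 8

Answer: B=8 W=8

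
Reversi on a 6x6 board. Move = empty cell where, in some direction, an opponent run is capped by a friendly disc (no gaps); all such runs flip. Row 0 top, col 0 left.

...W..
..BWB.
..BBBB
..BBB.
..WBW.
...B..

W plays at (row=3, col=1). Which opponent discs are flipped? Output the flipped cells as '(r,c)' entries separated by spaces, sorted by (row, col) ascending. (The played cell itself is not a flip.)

Dir NW: first cell '.' (not opp) -> no flip
Dir N: first cell '.' (not opp) -> no flip
Dir NE: opp run (2,2) capped by W -> flip
Dir W: first cell '.' (not opp) -> no flip
Dir E: opp run (3,2) (3,3) (3,4), next='.' -> no flip
Dir SW: first cell '.' (not opp) -> no flip
Dir S: first cell '.' (not opp) -> no flip
Dir SE: first cell 'W' (not opp) -> no flip

Answer: (2,2)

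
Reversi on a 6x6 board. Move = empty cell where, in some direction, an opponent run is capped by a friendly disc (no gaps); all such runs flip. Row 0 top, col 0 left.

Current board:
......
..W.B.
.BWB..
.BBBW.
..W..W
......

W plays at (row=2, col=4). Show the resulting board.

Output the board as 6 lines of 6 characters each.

Answer: ......
..W.B.
.BWWW.
.BBWW.
..W..W
......

Derivation:
Place W at (2,4); scan 8 dirs for brackets.
Dir NW: first cell '.' (not opp) -> no flip
Dir N: opp run (1,4), next='.' -> no flip
Dir NE: first cell '.' (not opp) -> no flip
Dir W: opp run (2,3) capped by W -> flip
Dir E: first cell '.' (not opp) -> no flip
Dir SW: opp run (3,3) capped by W -> flip
Dir S: first cell 'W' (not opp) -> no flip
Dir SE: first cell '.' (not opp) -> no flip
All flips: (2,3) (3,3)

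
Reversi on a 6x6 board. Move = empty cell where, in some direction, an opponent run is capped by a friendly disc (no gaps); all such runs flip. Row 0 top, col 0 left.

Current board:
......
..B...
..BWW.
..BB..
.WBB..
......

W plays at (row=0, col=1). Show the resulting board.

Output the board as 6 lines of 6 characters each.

Place W at (0,1); scan 8 dirs for brackets.
Dir NW: edge -> no flip
Dir N: edge -> no flip
Dir NE: edge -> no flip
Dir W: first cell '.' (not opp) -> no flip
Dir E: first cell '.' (not opp) -> no flip
Dir SW: first cell '.' (not opp) -> no flip
Dir S: first cell '.' (not opp) -> no flip
Dir SE: opp run (1,2) capped by W -> flip
All flips: (1,2)

Answer: .W....
..W...
..BWW.
..BB..
.WBB..
......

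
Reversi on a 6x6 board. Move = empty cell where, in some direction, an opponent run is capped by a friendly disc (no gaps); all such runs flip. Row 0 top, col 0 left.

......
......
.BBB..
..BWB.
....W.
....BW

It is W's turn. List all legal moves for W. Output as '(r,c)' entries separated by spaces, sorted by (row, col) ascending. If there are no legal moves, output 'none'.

(1,0): no bracket -> illegal
(1,1): flips 1 -> legal
(1,2): no bracket -> illegal
(1,3): flips 1 -> legal
(1,4): no bracket -> illegal
(2,0): no bracket -> illegal
(2,4): flips 1 -> legal
(2,5): no bracket -> illegal
(3,0): no bracket -> illegal
(3,1): flips 1 -> legal
(3,5): flips 1 -> legal
(4,1): no bracket -> illegal
(4,2): no bracket -> illegal
(4,3): no bracket -> illegal
(4,5): no bracket -> illegal
(5,3): flips 1 -> legal

Answer: (1,1) (1,3) (2,4) (3,1) (3,5) (5,3)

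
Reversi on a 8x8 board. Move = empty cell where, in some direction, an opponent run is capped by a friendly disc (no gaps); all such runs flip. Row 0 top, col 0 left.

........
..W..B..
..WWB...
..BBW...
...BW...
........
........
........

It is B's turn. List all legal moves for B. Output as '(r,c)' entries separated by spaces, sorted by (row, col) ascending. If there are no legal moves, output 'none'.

Answer: (0,2) (1,1) (1,3) (1,4) (2,1) (2,5) (3,5) (4,5) (5,4) (5,5)

Derivation:
(0,1): no bracket -> illegal
(0,2): flips 2 -> legal
(0,3): no bracket -> illegal
(1,1): flips 1 -> legal
(1,3): flips 1 -> legal
(1,4): flips 1 -> legal
(2,1): flips 2 -> legal
(2,5): flips 1 -> legal
(3,1): no bracket -> illegal
(3,5): flips 1 -> legal
(4,5): flips 1 -> legal
(5,3): no bracket -> illegal
(5,4): flips 2 -> legal
(5,5): flips 1 -> legal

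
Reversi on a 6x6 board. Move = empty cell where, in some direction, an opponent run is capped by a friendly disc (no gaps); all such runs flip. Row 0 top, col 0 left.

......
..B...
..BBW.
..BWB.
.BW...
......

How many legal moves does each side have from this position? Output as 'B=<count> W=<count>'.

-- B to move --
(1,3): no bracket -> illegal
(1,4): flips 1 -> legal
(1,5): no bracket -> illegal
(2,5): flips 1 -> legal
(3,1): no bracket -> illegal
(3,5): no bracket -> illegal
(4,3): flips 2 -> legal
(4,4): flips 1 -> legal
(5,1): no bracket -> illegal
(5,2): flips 1 -> legal
(5,3): no bracket -> illegal
B mobility = 5
-- W to move --
(0,1): no bracket -> illegal
(0,2): flips 3 -> legal
(0,3): no bracket -> illegal
(1,1): flips 1 -> legal
(1,3): flips 1 -> legal
(1,4): no bracket -> illegal
(2,1): flips 2 -> legal
(2,5): no bracket -> illegal
(3,0): no bracket -> illegal
(3,1): flips 1 -> legal
(3,5): flips 1 -> legal
(4,0): flips 1 -> legal
(4,3): no bracket -> illegal
(4,4): flips 1 -> legal
(4,5): no bracket -> illegal
(5,0): no bracket -> illegal
(5,1): no bracket -> illegal
(5,2): no bracket -> illegal
W mobility = 8

Answer: B=5 W=8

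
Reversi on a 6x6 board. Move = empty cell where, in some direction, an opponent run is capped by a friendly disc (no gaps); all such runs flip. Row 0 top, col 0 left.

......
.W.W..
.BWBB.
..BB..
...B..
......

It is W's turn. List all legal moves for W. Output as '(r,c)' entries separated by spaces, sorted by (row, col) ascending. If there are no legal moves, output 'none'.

(1,0): no bracket -> illegal
(1,2): no bracket -> illegal
(1,4): no bracket -> illegal
(1,5): no bracket -> illegal
(2,0): flips 1 -> legal
(2,5): flips 2 -> legal
(3,0): no bracket -> illegal
(3,1): flips 1 -> legal
(3,4): no bracket -> illegal
(3,5): flips 1 -> legal
(4,1): no bracket -> illegal
(4,2): flips 1 -> legal
(4,4): flips 1 -> legal
(5,2): no bracket -> illegal
(5,3): flips 3 -> legal
(5,4): no bracket -> illegal

Answer: (2,0) (2,5) (3,1) (3,5) (4,2) (4,4) (5,3)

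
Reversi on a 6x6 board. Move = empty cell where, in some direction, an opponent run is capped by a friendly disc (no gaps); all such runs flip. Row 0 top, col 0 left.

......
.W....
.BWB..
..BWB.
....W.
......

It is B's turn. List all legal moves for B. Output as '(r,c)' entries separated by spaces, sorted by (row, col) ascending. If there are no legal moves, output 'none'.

Answer: (0,1) (1,2) (4,3) (5,4)

Derivation:
(0,0): no bracket -> illegal
(0,1): flips 1 -> legal
(0,2): no bracket -> illegal
(1,0): no bracket -> illegal
(1,2): flips 1 -> legal
(1,3): no bracket -> illegal
(2,0): no bracket -> illegal
(2,4): no bracket -> illegal
(3,1): no bracket -> illegal
(3,5): no bracket -> illegal
(4,2): no bracket -> illegal
(4,3): flips 1 -> legal
(4,5): no bracket -> illegal
(5,3): no bracket -> illegal
(5,4): flips 1 -> legal
(5,5): no bracket -> illegal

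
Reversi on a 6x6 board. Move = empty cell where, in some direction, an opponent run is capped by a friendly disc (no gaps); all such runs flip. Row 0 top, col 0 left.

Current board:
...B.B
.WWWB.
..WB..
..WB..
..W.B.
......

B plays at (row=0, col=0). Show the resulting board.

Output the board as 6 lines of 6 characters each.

Place B at (0,0); scan 8 dirs for brackets.
Dir NW: edge -> no flip
Dir N: edge -> no flip
Dir NE: edge -> no flip
Dir W: edge -> no flip
Dir E: first cell '.' (not opp) -> no flip
Dir SW: edge -> no flip
Dir S: first cell '.' (not opp) -> no flip
Dir SE: opp run (1,1) (2,2) capped by B -> flip
All flips: (1,1) (2,2)

Answer: B..B.B
.BWWB.
..BB..
..WB..
..W.B.
......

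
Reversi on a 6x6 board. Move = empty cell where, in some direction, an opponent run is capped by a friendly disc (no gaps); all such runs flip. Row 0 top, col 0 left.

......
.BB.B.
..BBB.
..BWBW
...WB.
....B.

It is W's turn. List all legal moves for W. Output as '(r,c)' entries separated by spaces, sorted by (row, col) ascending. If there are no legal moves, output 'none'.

Answer: (0,0) (1,3) (1,5) (2,1) (2,5) (3,1) (4,5) (5,3) (5,5)

Derivation:
(0,0): flips 2 -> legal
(0,1): no bracket -> illegal
(0,2): no bracket -> illegal
(0,3): no bracket -> illegal
(0,4): no bracket -> illegal
(0,5): no bracket -> illegal
(1,0): no bracket -> illegal
(1,3): flips 2 -> legal
(1,5): flips 1 -> legal
(2,0): no bracket -> illegal
(2,1): flips 1 -> legal
(2,5): flips 1 -> legal
(3,1): flips 1 -> legal
(4,1): no bracket -> illegal
(4,2): no bracket -> illegal
(4,5): flips 1 -> legal
(5,3): flips 1 -> legal
(5,5): flips 1 -> legal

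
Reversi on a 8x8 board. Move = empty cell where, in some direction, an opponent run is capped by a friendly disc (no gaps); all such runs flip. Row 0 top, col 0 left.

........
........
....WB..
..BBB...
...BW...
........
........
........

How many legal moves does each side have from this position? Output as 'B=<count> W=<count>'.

-- B to move --
(1,3): no bracket -> illegal
(1,4): flips 1 -> legal
(1,5): flips 1 -> legal
(2,3): flips 1 -> legal
(3,5): no bracket -> illegal
(4,5): flips 1 -> legal
(5,3): no bracket -> illegal
(5,4): flips 1 -> legal
(5,5): flips 1 -> legal
B mobility = 6
-- W to move --
(1,4): no bracket -> illegal
(1,5): no bracket -> illegal
(1,6): no bracket -> illegal
(2,1): no bracket -> illegal
(2,2): flips 1 -> legal
(2,3): no bracket -> illegal
(2,6): flips 1 -> legal
(3,1): no bracket -> illegal
(3,5): no bracket -> illegal
(3,6): no bracket -> illegal
(4,1): no bracket -> illegal
(4,2): flips 2 -> legal
(4,5): no bracket -> illegal
(5,2): no bracket -> illegal
(5,3): no bracket -> illegal
(5,4): no bracket -> illegal
W mobility = 3

Answer: B=6 W=3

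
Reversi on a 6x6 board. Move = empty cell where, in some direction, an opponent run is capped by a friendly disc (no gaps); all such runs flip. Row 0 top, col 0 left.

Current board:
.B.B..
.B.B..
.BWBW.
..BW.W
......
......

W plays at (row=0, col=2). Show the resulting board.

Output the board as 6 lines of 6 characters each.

Place W at (0,2); scan 8 dirs for brackets.
Dir NW: edge -> no flip
Dir N: edge -> no flip
Dir NE: edge -> no flip
Dir W: opp run (0,1), next='.' -> no flip
Dir E: opp run (0,3), next='.' -> no flip
Dir SW: opp run (1,1), next='.' -> no flip
Dir S: first cell '.' (not opp) -> no flip
Dir SE: opp run (1,3) capped by W -> flip
All flips: (1,3)

Answer: .BWB..
.B.W..
.BWBW.
..BW.W
......
......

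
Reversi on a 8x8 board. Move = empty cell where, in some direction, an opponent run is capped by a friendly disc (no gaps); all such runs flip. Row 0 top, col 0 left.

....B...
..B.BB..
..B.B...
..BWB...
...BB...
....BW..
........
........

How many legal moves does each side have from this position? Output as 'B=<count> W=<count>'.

Answer: B=4 W=5

Derivation:
-- B to move --
(2,3): flips 1 -> legal
(4,2): flips 1 -> legal
(4,5): no bracket -> illegal
(4,6): no bracket -> illegal
(5,6): flips 1 -> legal
(6,4): no bracket -> illegal
(6,5): no bracket -> illegal
(6,6): flips 1 -> legal
B mobility = 4
-- W to move --
(0,1): no bracket -> illegal
(0,2): no bracket -> illegal
(0,3): no bracket -> illegal
(0,5): no bracket -> illegal
(0,6): flips 2 -> legal
(1,1): flips 1 -> legal
(1,3): no bracket -> illegal
(1,6): no bracket -> illegal
(2,1): no bracket -> illegal
(2,3): no bracket -> illegal
(2,5): no bracket -> illegal
(2,6): no bracket -> illegal
(3,1): flips 1 -> legal
(3,5): flips 1 -> legal
(4,1): no bracket -> illegal
(4,2): no bracket -> illegal
(4,5): no bracket -> illegal
(5,2): no bracket -> illegal
(5,3): flips 2 -> legal
(6,3): no bracket -> illegal
(6,4): no bracket -> illegal
(6,5): no bracket -> illegal
W mobility = 5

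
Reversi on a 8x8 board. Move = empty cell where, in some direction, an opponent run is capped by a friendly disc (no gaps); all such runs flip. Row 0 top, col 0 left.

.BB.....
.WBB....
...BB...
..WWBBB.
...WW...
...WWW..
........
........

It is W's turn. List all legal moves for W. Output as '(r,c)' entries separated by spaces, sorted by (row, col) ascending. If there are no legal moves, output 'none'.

Answer: (0,3) (1,4) (1,5) (2,5) (2,6) (3,7)

Derivation:
(0,0): no bracket -> illegal
(0,3): flips 2 -> legal
(0,4): no bracket -> illegal
(1,0): no bracket -> illegal
(1,4): flips 5 -> legal
(1,5): flips 1 -> legal
(2,1): no bracket -> illegal
(2,2): no bracket -> illegal
(2,5): flips 1 -> legal
(2,6): flips 1 -> legal
(2,7): no bracket -> illegal
(3,7): flips 3 -> legal
(4,5): no bracket -> illegal
(4,6): no bracket -> illegal
(4,7): no bracket -> illegal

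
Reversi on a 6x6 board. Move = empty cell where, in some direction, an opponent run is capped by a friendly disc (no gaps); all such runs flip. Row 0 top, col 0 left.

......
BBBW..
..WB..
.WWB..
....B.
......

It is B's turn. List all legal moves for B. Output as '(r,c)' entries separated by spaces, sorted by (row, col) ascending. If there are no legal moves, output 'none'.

Answer: (0,3) (1,4) (2,1) (3,0) (4,1) (4,2)

Derivation:
(0,2): no bracket -> illegal
(0,3): flips 1 -> legal
(0,4): no bracket -> illegal
(1,4): flips 1 -> legal
(2,0): no bracket -> illegal
(2,1): flips 1 -> legal
(2,4): no bracket -> illegal
(3,0): flips 2 -> legal
(4,0): no bracket -> illegal
(4,1): flips 1 -> legal
(4,2): flips 2 -> legal
(4,3): no bracket -> illegal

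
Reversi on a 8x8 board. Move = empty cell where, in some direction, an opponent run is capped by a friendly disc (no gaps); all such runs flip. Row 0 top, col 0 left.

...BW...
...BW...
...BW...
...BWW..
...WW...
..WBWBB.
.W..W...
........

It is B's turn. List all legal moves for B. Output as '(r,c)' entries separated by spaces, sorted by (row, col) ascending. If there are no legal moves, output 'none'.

(0,5): flips 2 -> legal
(1,5): flips 2 -> legal
(2,5): flips 2 -> legal
(2,6): flips 2 -> legal
(3,2): no bracket -> illegal
(3,6): flips 2 -> legal
(4,1): no bracket -> illegal
(4,2): no bracket -> illegal
(4,5): flips 1 -> legal
(4,6): flips 2 -> legal
(5,0): no bracket -> illegal
(5,1): flips 1 -> legal
(6,0): no bracket -> illegal
(6,2): no bracket -> illegal
(6,3): no bracket -> illegal
(6,5): no bracket -> illegal
(7,0): no bracket -> illegal
(7,1): no bracket -> illegal
(7,2): no bracket -> illegal
(7,3): flips 1 -> legal
(7,4): no bracket -> illegal
(7,5): flips 1 -> legal

Answer: (0,5) (1,5) (2,5) (2,6) (3,6) (4,5) (4,6) (5,1) (7,3) (7,5)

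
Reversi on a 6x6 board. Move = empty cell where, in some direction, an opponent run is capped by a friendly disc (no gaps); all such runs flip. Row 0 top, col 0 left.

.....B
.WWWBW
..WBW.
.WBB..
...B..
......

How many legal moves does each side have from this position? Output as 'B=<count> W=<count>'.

Answer: B=9 W=5

Derivation:
-- B to move --
(0,0): flips 2 -> legal
(0,1): flips 1 -> legal
(0,2): flips 2 -> legal
(0,3): flips 1 -> legal
(0,4): no bracket -> illegal
(1,0): flips 3 -> legal
(2,0): no bracket -> illegal
(2,1): flips 1 -> legal
(2,5): flips 2 -> legal
(3,0): flips 1 -> legal
(3,4): flips 1 -> legal
(3,5): no bracket -> illegal
(4,0): no bracket -> illegal
(4,1): no bracket -> illegal
(4,2): no bracket -> illegal
B mobility = 9
-- W to move --
(0,3): no bracket -> illegal
(0,4): flips 1 -> legal
(2,1): no bracket -> illegal
(2,5): no bracket -> illegal
(3,4): flips 3 -> legal
(4,1): no bracket -> illegal
(4,2): flips 2 -> legal
(4,4): flips 1 -> legal
(5,2): no bracket -> illegal
(5,3): flips 3 -> legal
(5,4): no bracket -> illegal
W mobility = 5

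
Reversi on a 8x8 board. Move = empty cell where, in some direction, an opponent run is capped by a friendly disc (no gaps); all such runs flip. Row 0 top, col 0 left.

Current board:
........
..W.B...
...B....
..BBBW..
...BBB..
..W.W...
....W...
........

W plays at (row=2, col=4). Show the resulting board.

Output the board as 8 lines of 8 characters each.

Place W at (2,4); scan 8 dirs for brackets.
Dir NW: first cell '.' (not opp) -> no flip
Dir N: opp run (1,4), next='.' -> no flip
Dir NE: first cell '.' (not opp) -> no flip
Dir W: opp run (2,3), next='.' -> no flip
Dir E: first cell '.' (not opp) -> no flip
Dir SW: opp run (3,3), next='.' -> no flip
Dir S: opp run (3,4) (4,4) capped by W -> flip
Dir SE: first cell 'W' (not opp) -> no flip
All flips: (3,4) (4,4)

Answer: ........
..W.B...
...BW...
..BBWW..
...BWB..
..W.W...
....W...
........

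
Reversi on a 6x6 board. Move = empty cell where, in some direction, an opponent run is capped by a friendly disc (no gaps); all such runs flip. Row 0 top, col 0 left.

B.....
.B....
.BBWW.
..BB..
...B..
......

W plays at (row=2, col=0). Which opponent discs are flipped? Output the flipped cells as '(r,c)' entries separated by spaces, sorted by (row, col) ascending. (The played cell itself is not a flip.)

Dir NW: edge -> no flip
Dir N: first cell '.' (not opp) -> no flip
Dir NE: opp run (1,1), next='.' -> no flip
Dir W: edge -> no flip
Dir E: opp run (2,1) (2,2) capped by W -> flip
Dir SW: edge -> no flip
Dir S: first cell '.' (not opp) -> no flip
Dir SE: first cell '.' (not opp) -> no flip

Answer: (2,1) (2,2)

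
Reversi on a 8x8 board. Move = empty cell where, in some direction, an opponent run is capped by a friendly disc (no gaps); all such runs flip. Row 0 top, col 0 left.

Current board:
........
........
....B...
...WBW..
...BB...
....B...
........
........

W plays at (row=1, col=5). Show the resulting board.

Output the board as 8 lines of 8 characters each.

Answer: ........
.....W..
....W...
...WBW..
...BB...
....B...
........
........

Derivation:
Place W at (1,5); scan 8 dirs for brackets.
Dir NW: first cell '.' (not opp) -> no flip
Dir N: first cell '.' (not opp) -> no flip
Dir NE: first cell '.' (not opp) -> no flip
Dir W: first cell '.' (not opp) -> no flip
Dir E: first cell '.' (not opp) -> no flip
Dir SW: opp run (2,4) capped by W -> flip
Dir S: first cell '.' (not opp) -> no flip
Dir SE: first cell '.' (not opp) -> no flip
All flips: (2,4)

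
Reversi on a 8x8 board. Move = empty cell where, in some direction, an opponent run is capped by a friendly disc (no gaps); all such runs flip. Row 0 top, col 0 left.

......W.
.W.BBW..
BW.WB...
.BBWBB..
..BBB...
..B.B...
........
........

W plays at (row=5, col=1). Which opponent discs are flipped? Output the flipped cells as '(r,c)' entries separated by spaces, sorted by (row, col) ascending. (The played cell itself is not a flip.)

Dir NW: first cell '.' (not opp) -> no flip
Dir N: first cell '.' (not opp) -> no flip
Dir NE: opp run (4,2) capped by W -> flip
Dir W: first cell '.' (not opp) -> no flip
Dir E: opp run (5,2), next='.' -> no flip
Dir SW: first cell '.' (not opp) -> no flip
Dir S: first cell '.' (not opp) -> no flip
Dir SE: first cell '.' (not opp) -> no flip

Answer: (4,2)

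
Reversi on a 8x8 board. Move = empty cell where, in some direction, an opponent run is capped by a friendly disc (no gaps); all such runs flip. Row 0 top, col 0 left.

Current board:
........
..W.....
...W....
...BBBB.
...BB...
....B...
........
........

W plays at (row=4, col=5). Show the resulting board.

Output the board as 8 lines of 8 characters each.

Answer: ........
..W.....
...W....
...BWBB.
...BBW..
....B...
........
........

Derivation:
Place W at (4,5); scan 8 dirs for brackets.
Dir NW: opp run (3,4) capped by W -> flip
Dir N: opp run (3,5), next='.' -> no flip
Dir NE: opp run (3,6), next='.' -> no flip
Dir W: opp run (4,4) (4,3), next='.' -> no flip
Dir E: first cell '.' (not opp) -> no flip
Dir SW: opp run (5,4), next='.' -> no flip
Dir S: first cell '.' (not opp) -> no flip
Dir SE: first cell '.' (not opp) -> no flip
All flips: (3,4)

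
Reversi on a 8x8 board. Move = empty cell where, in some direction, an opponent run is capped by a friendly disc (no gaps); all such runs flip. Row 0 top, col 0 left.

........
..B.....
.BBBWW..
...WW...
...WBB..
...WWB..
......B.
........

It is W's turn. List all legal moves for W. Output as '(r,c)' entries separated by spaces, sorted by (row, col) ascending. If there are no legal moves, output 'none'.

(0,1): flips 2 -> legal
(0,2): no bracket -> illegal
(0,3): no bracket -> illegal
(1,0): no bracket -> illegal
(1,1): flips 1 -> legal
(1,3): flips 1 -> legal
(1,4): no bracket -> illegal
(2,0): flips 3 -> legal
(3,0): no bracket -> illegal
(3,1): no bracket -> illegal
(3,2): no bracket -> illegal
(3,5): flips 1 -> legal
(3,6): flips 1 -> legal
(4,6): flips 2 -> legal
(5,6): flips 2 -> legal
(5,7): no bracket -> illegal
(6,4): no bracket -> illegal
(6,5): no bracket -> illegal
(6,7): no bracket -> illegal
(7,5): no bracket -> illegal
(7,6): no bracket -> illegal
(7,7): flips 3 -> legal

Answer: (0,1) (1,1) (1,3) (2,0) (3,5) (3,6) (4,6) (5,6) (7,7)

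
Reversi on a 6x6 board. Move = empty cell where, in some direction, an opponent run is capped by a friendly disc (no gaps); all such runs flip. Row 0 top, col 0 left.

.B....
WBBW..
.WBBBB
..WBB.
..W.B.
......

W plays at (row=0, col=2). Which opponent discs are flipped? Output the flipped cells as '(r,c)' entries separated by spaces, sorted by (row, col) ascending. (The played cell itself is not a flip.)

Answer: (1,2) (2,2)

Derivation:
Dir NW: edge -> no flip
Dir N: edge -> no flip
Dir NE: edge -> no flip
Dir W: opp run (0,1), next='.' -> no flip
Dir E: first cell '.' (not opp) -> no flip
Dir SW: opp run (1,1), next='.' -> no flip
Dir S: opp run (1,2) (2,2) capped by W -> flip
Dir SE: first cell 'W' (not opp) -> no flip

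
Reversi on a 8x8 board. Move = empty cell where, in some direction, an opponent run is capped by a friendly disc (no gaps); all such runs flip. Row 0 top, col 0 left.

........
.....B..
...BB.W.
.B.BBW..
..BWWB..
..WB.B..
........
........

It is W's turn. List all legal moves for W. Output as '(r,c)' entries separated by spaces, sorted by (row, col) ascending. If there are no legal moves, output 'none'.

(0,4): flips 1 -> legal
(0,5): no bracket -> illegal
(0,6): no bracket -> illegal
(1,2): no bracket -> illegal
(1,3): flips 3 -> legal
(1,4): flips 2 -> legal
(1,6): no bracket -> illegal
(2,0): no bracket -> illegal
(2,1): no bracket -> illegal
(2,2): flips 1 -> legal
(2,5): flips 1 -> legal
(3,0): no bracket -> illegal
(3,2): flips 3 -> legal
(3,6): no bracket -> illegal
(4,0): no bracket -> illegal
(4,1): flips 1 -> legal
(4,6): flips 1 -> legal
(5,1): no bracket -> illegal
(5,4): flips 1 -> legal
(5,6): no bracket -> illegal
(6,2): flips 1 -> legal
(6,3): flips 1 -> legal
(6,4): no bracket -> illegal
(6,5): flips 2 -> legal
(6,6): flips 1 -> legal

Answer: (0,4) (1,3) (1,4) (2,2) (2,5) (3,2) (4,1) (4,6) (5,4) (6,2) (6,3) (6,5) (6,6)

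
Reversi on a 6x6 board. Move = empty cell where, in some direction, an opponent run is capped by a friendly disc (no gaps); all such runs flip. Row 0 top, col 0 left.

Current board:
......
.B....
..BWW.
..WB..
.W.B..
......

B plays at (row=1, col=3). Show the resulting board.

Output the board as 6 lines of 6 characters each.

Answer: ......
.B.B..
..BBW.
..WB..
.W.B..
......

Derivation:
Place B at (1,3); scan 8 dirs for brackets.
Dir NW: first cell '.' (not opp) -> no flip
Dir N: first cell '.' (not opp) -> no flip
Dir NE: first cell '.' (not opp) -> no flip
Dir W: first cell '.' (not opp) -> no flip
Dir E: first cell '.' (not opp) -> no flip
Dir SW: first cell 'B' (not opp) -> no flip
Dir S: opp run (2,3) capped by B -> flip
Dir SE: opp run (2,4), next='.' -> no flip
All flips: (2,3)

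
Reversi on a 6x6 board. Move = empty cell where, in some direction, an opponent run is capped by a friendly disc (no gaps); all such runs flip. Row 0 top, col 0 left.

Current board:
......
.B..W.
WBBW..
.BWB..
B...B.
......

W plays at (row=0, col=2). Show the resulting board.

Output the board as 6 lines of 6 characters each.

Answer: ..W...
.W..W.
WBBW..
.BWB..
B...B.
......

Derivation:
Place W at (0,2); scan 8 dirs for brackets.
Dir NW: edge -> no flip
Dir N: edge -> no flip
Dir NE: edge -> no flip
Dir W: first cell '.' (not opp) -> no flip
Dir E: first cell '.' (not opp) -> no flip
Dir SW: opp run (1,1) capped by W -> flip
Dir S: first cell '.' (not opp) -> no flip
Dir SE: first cell '.' (not opp) -> no flip
All flips: (1,1)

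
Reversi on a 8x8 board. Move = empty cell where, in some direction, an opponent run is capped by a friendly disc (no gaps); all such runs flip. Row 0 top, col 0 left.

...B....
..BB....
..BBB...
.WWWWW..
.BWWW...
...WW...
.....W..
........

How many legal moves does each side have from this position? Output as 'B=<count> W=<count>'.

Answer: B=9 W=9

Derivation:
-- B to move --
(2,0): no bracket -> illegal
(2,1): flips 1 -> legal
(2,5): no bracket -> illegal
(2,6): no bracket -> illegal
(3,0): no bracket -> illegal
(3,6): no bracket -> illegal
(4,0): flips 1 -> legal
(4,5): flips 4 -> legal
(4,6): flips 1 -> legal
(5,1): flips 2 -> legal
(5,2): flips 2 -> legal
(5,5): flips 2 -> legal
(5,6): no bracket -> illegal
(6,2): no bracket -> illegal
(6,3): flips 3 -> legal
(6,4): flips 3 -> legal
(6,6): no bracket -> illegal
(7,4): no bracket -> illegal
(7,5): no bracket -> illegal
(7,6): no bracket -> illegal
B mobility = 9
-- W to move --
(0,1): flips 2 -> legal
(0,2): flips 4 -> legal
(0,4): flips 2 -> legal
(1,1): flips 1 -> legal
(1,4): flips 2 -> legal
(1,5): flips 1 -> legal
(2,1): no bracket -> illegal
(2,5): no bracket -> illegal
(3,0): no bracket -> illegal
(4,0): flips 1 -> legal
(5,0): flips 1 -> legal
(5,1): flips 1 -> legal
(5,2): no bracket -> illegal
W mobility = 9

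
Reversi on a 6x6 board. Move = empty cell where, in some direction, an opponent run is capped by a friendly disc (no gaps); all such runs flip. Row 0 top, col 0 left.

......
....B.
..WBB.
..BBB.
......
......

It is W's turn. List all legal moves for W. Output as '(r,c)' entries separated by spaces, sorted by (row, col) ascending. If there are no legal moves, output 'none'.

(0,3): no bracket -> illegal
(0,4): no bracket -> illegal
(0,5): no bracket -> illegal
(1,2): no bracket -> illegal
(1,3): no bracket -> illegal
(1,5): no bracket -> illegal
(2,1): no bracket -> illegal
(2,5): flips 2 -> legal
(3,1): no bracket -> illegal
(3,5): no bracket -> illegal
(4,1): no bracket -> illegal
(4,2): flips 1 -> legal
(4,3): no bracket -> illegal
(4,4): flips 1 -> legal
(4,5): no bracket -> illegal

Answer: (2,5) (4,2) (4,4)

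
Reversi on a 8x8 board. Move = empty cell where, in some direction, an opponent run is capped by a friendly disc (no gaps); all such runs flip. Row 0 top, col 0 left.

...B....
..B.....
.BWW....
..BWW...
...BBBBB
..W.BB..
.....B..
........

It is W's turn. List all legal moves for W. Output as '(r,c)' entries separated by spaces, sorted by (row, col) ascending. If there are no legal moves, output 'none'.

Answer: (0,1) (0,2) (2,0) (3,1) (4,1) (4,2) (5,3) (5,6) (6,4) (6,6)

Derivation:
(0,1): flips 1 -> legal
(0,2): flips 1 -> legal
(0,4): no bracket -> illegal
(1,0): no bracket -> illegal
(1,1): no bracket -> illegal
(1,3): no bracket -> illegal
(1,4): no bracket -> illegal
(2,0): flips 1 -> legal
(3,0): no bracket -> illegal
(3,1): flips 1 -> legal
(3,5): no bracket -> illegal
(3,6): no bracket -> illegal
(3,7): no bracket -> illegal
(4,1): flips 1 -> legal
(4,2): flips 1 -> legal
(5,3): flips 1 -> legal
(5,6): flips 1 -> legal
(5,7): no bracket -> illegal
(6,3): no bracket -> illegal
(6,4): flips 2 -> legal
(6,6): flips 2 -> legal
(7,4): no bracket -> illegal
(7,5): no bracket -> illegal
(7,6): no bracket -> illegal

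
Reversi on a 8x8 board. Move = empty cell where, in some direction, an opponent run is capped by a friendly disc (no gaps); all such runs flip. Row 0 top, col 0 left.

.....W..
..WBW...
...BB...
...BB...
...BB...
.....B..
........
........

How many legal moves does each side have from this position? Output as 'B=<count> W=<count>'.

Answer: B=4 W=3

Derivation:
-- B to move --
(0,1): flips 1 -> legal
(0,2): no bracket -> illegal
(0,3): no bracket -> illegal
(0,4): flips 1 -> legal
(0,6): no bracket -> illegal
(1,1): flips 1 -> legal
(1,5): flips 1 -> legal
(1,6): no bracket -> illegal
(2,1): no bracket -> illegal
(2,2): no bracket -> illegal
(2,5): no bracket -> illegal
B mobility = 4
-- W to move --
(0,2): no bracket -> illegal
(0,3): no bracket -> illegal
(0,4): no bracket -> illegal
(1,5): no bracket -> illegal
(2,2): no bracket -> illegal
(2,5): no bracket -> illegal
(3,2): flips 1 -> legal
(3,5): no bracket -> illegal
(4,2): no bracket -> illegal
(4,5): flips 2 -> legal
(4,6): no bracket -> illegal
(5,2): no bracket -> illegal
(5,3): no bracket -> illegal
(5,4): flips 3 -> legal
(5,6): no bracket -> illegal
(6,4): no bracket -> illegal
(6,5): no bracket -> illegal
(6,6): no bracket -> illegal
W mobility = 3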